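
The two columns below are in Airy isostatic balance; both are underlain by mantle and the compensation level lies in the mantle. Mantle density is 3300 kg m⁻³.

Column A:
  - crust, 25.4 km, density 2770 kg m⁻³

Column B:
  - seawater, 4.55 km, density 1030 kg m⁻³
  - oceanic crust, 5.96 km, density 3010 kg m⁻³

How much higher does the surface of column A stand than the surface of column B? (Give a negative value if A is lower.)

For any compensation level in the mantle, the mantle terms cancel and isostasy reduces to e = (Σt_A − Σt_B) − (Σ(ρt)_A − Σ(ρt)_B) / ρ_m.
Σt_A = 25.4 km; Σt_B = 10.51 km; Σ(ρt)_A = 70358; Σ(ρt)_B = 22626.1 (in km·kg m⁻³).
e = (25.4 − 10.51) − (70358 − 22626.1) / 3300 = 0.426 km.

0.426 km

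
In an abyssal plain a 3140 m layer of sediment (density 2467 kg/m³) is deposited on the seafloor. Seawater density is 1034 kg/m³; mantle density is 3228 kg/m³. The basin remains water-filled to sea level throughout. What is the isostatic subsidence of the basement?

2050 m

Submarine loading: the sediment displaces seawater, and the subsidence is in turn flooded, so s (ρ_m − ρ_w) = t (ρ_sed − ρ_w).
s = 3140 m × (2467 − 1034) / (3228 − 1034) = 2050 m.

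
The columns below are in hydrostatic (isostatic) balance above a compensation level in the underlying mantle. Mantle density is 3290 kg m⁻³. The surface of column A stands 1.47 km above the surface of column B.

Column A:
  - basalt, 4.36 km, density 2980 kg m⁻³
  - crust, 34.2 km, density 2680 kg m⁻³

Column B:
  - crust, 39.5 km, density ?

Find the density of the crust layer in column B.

Take the compensation level at the base of the deeper column (depth z_c below the surface of column A) and equate Σ ρ_i t_i down to z_c; mantle fills any gap and the z_c terms cancel.
Column A: 4.36×2980 + 34.2×2680 + (z_c − 38.56)×3290
Column B: 1.47×0 + 39.5×ρ + (z_c − 1.47 − 39.5)×3290
The z_c×3290 term appears on both sides and cancels. Collect the known terms of each column as K = Σ(ρt)_known − 3290 × (depth of known layers): K_A = 104648.8 − 3290×38.56 = −22213.6; K_B = 0 − 3290×(1.47 + 39.5) = −134791.3.
Balance: K_A = K_B + 39.5×ρ, so ρ = (K_A − K_B)/39.5 = 112578/39.5 = 2850 kg m⁻³.

2850 kg m⁻³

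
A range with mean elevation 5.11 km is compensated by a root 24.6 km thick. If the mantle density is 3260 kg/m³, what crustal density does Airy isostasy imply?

ρ_c h = (ρ_m − ρ_c) r → ρ_c (h + r) = ρ_m r → ρ_c = ρ_m r / (h + r).
ρ_c = 3260 × 24.6 km / (5.11 km + 24.6 km) = 2700 kg/m³.

2700 kg/m³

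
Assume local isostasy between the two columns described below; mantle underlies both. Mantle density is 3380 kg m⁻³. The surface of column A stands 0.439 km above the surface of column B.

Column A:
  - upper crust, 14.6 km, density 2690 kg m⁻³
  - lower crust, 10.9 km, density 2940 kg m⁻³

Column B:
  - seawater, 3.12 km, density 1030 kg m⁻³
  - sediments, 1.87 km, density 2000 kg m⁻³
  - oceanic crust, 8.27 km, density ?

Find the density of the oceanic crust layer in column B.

Take the compensation level at the base of the deeper column (depth z_c below the surface of column A) and equate Σ ρ_i t_i down to z_c; mantle fills any gap and the z_c terms cancel.
Column A: 14.6×2690 + 10.9×2940 + (z_c − 25.5)×3380
Column B: 0.439×0 + 3.12×1030 + 1.87×2000 + 8.27×ρ + (z_c − 0.439 − 13.26)×3380
The z_c×3380 term appears on both sides and cancels. Collect the known terms of each column as K = Σ(ρt)_known − 3380 × (depth of known layers): K_A = 71320 − 3380×25.5 = −14870; K_B = 6953.6 − 3380×(0.439 + 13.26) = −39349.02.
Balance: K_A = K_B + 8.27×ρ, so ρ = (K_A − K_B)/8.27 = 24479/8.27 = 2960 kg m⁻³.

2960 kg m⁻³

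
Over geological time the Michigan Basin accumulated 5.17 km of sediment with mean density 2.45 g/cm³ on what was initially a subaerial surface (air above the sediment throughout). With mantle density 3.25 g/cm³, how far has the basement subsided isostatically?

Subaerial load: s = t ρ_sed / ρ_m = 5.17 km × 2.45/3.25 = 3.9 km.

3.9 km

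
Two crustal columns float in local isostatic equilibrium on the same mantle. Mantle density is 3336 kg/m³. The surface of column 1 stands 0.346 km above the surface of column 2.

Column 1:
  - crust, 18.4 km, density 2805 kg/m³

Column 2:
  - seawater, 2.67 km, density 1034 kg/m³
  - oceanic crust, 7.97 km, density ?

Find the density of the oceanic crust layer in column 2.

3030 kg/m³

Take the compensation level at the base of the deeper column (depth z_c below the surface of column 1) and equate Σ ρ_i t_i down to z_c; mantle fills any gap and the z_c terms cancel.
Column 1: 18.4×2805 + (z_c − 18.4)×3336
Column 2: 0.346×0 + 2.67×1034 + 7.97×ρ + (z_c − 0.346 − 10.64)×3336
The z_c×3336 term appears on both sides and cancels. Collect the known terms of each column as K = Σ(ρt)_known − 3336 × (depth of known layers): K_1 = 51612 − 3336×18.4 = −9770.4; K_2 = 2760.78 − 3336×(0.346 + 10.64) = −33888.516.
Balance: K_1 = K_2 + 7.97×ρ, so ρ = (K_1 − K_2)/7.97 = 24118.1/7.97 = 3030 kg/m³.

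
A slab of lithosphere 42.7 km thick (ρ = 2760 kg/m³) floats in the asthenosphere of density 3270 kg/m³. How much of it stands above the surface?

Floating equilibrium: submerged depth d = t ρ_obj/ρ_fluid = 42.7 km × 2760/3270 = 36.04 km.
Freeboard = t − d = 42.7 km − 36.04 km = 6.66 km.

6.66 km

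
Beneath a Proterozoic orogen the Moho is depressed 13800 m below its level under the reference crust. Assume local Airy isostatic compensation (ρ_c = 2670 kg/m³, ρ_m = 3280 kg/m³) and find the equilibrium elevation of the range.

Equating mass per unit area of the two columns: ρ_c h = (ρ_m − ρ_c) r.
h = r (ρ_m − ρ_c) / ρ_c = 13800 m × (3280 − 2670) / 2670 = 3150 m.

3150 m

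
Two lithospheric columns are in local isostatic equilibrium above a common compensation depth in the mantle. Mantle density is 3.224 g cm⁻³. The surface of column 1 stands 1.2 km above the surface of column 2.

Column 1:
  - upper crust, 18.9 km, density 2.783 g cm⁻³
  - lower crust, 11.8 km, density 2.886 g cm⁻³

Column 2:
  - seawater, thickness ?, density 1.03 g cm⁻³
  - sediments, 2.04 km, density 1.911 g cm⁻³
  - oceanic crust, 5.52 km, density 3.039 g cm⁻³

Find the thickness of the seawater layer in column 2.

Take the compensation level at the base of the deeper column (depth z_c below the surface of column 1) and equate Σ ρ_i t_i down to z_c; mantle fills any gap and the z_c terms cancel.
Column 1: 18.9×2.783 + 11.8×2.886 + (z_c − 30.7)×3.224
Column 2: 1.2×0 + x×1.03 + 2.04×1.911 + 5.52×3.039 + (z_c − 1.2 − 7.56 − x)×3.224
The z_c×3.224 term appears on both sides and cancels. Collect the known terms of each column as K = Σ(ρt)_known − 3.224 × (depth of known layers): K_1 = 86.6535 − 3.224×30.7 = −12.3233; K_2 = 20.67372 − 3.224×(1.2 + 7.56) = −7.56852.
Balance: K_1 = K_2 − x×(3.224 − 1.03), so x = (K_2 − K_1)/(3.224 − 1.03) = 4.75478/2.194 = 2.17 km.

2.17 km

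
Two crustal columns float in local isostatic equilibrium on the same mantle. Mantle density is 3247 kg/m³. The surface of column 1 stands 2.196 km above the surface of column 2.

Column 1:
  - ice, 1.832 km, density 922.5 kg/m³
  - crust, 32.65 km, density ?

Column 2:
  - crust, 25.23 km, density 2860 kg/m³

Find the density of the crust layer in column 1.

Take the compensation level at the base of the deeper column (depth z_c below the surface of column 1) and equate Σ ρ_i t_i down to z_c; mantle fills any gap and the z_c terms cancel.
Column 1: 1.832×922.5 + 32.65×ρ + (z_c − 34.482)×3247
Column 2: 2.196×0 + 25.23×2860 + (z_c − 2.196 − 25.23)×3247
The z_c×3247 term appears on both sides and cancels. Collect the known terms of each column as K = Σ(ρt)_known − 3247 × (depth of known layers): K_1 = 1690.02 − 3247×34.482 = −110273.034; K_2 = 72157.8 − 3247×(2.196 + 25.23) = −16894.422.
Balance: K_1 + 32.65×ρ = K_2, so ρ = (K_2 − K_1)/32.65 = 93378.6/32.65 = 2860 kg/m³.

2860 kg/m³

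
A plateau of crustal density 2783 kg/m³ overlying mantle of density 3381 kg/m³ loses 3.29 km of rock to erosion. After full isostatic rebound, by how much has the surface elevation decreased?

0.582 km

Rebound u = e ρ_c/ρ_m = 3.29 km × 2783/3381 = 2.708 km.
Net surface drop = e − u = 3.29 km − 2.708 km = e (ρ_m − ρ_c)/ρ_m = 0.582 km.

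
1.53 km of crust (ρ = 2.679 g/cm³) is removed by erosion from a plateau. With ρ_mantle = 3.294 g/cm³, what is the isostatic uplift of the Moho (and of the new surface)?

1.24 km

Unloading: uplift u = e ρ_c/ρ_m = 1.53 km × 2.679/3.294 = 1.24 km.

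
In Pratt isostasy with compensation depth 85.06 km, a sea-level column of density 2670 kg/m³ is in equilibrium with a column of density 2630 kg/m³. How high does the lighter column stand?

ρ_ref D = ρ (D + h) → h = D (ρ_ref − ρ)/ρ.
h = 85.06 km × (2670 − 2630)/2630 = 1.29 km.

1.29 km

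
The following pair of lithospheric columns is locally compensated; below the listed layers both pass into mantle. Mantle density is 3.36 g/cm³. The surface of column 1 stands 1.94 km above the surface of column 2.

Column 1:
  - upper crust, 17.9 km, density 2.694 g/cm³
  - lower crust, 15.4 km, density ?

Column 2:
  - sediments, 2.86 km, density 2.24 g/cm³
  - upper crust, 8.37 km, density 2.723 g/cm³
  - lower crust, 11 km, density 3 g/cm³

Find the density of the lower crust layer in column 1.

Take the compensation level at the base of the deeper column (depth z_c below the surface of column 1) and equate Σ ρ_i t_i down to z_c; mantle fills any gap and the z_c terms cancel.
Column 1: 17.9×2.694 + 15.4×ρ + (z_c − 33.3)×3.36
Column 2: 1.94×0 + 2.86×2.24 + 8.37×2.723 + 11×3 + (z_c − 1.94 − 22.23)×3.36
The z_c×3.36 term appears on both sides and cancels. Collect the known terms of each column as K = Σ(ρt)_known − 3.36 × (depth of known layers): K_1 = 48.2226 − 3.36×33.3 = −63.6654; K_2 = 62.19791 − 3.36×(1.94 + 22.23) = −19.01329.
Balance: K_1 + 15.4×ρ = K_2, so ρ = (K_2 − K_1)/15.4 = 44.6521/15.4 = 2.9 g/cm³.

2.9 g/cm³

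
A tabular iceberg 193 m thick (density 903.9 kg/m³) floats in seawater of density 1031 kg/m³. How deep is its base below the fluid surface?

169 m

Draft d = t ρ_obj/ρ_fluid = 193 m × 903.9/1031 = 169 m.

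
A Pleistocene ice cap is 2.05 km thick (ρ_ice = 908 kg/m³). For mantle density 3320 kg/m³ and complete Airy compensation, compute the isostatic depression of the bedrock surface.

By Archimedes' principle applied to the lithosphere: the ice load ρ_ice t is balanced by mantle displaced below, ρ_m s.
s = t ρ_ice / ρ_m = 2.05 km × 908/3320 = 0.561 km.

0.561 km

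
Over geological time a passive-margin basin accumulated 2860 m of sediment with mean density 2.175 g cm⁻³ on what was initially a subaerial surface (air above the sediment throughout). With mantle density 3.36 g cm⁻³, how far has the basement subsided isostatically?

Subaerial load: s = t ρ_sed / ρ_m = 2860 m × 2.175/3.36 = 1850 m.

1850 m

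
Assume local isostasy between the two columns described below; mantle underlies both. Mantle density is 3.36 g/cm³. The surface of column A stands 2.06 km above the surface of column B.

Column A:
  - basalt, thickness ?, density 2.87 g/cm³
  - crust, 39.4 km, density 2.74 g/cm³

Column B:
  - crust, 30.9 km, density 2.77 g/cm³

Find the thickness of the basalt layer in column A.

1.48 km

Take the compensation level at the base of the deeper column (depth z_c below the surface of column A) and equate Σ ρ_i t_i down to z_c; mantle fills any gap and the z_c terms cancel.
Column A: x×2.87 + 39.4×2.74 + (z_c − 39.4 − x)×3.36
Column B: 2.06×0 + 30.9×2.77 + (z_c − 2.06 − 30.9)×3.36
The z_c×3.36 term appears on both sides and cancels. Collect the known terms of each column as K = Σ(ρt)_known − 3.36 × (depth of known layers): K_A = 107.956 − 3.36×39.4 = −24.428; K_B = 85.593 − 3.36×(2.06 + 30.9) = −25.1526.
Balance: K_A − x×(3.36 − 2.87) = K_B, so x = (K_A − K_B)/(3.36 − 2.87) = 0.7246/0.49 = 1.48 km.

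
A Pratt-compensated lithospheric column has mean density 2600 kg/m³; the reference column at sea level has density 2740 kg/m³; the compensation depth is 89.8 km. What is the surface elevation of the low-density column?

4.84 km

ρ_ref D = ρ (D + h) → h = D (ρ_ref − ρ)/ρ.
h = 89.8 km × (2740 − 2600)/2600 = 4.84 km.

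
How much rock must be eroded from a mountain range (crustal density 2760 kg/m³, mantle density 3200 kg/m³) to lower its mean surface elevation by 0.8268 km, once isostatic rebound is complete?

6.01 km

Net drop Δ = e − u = e − e ρ_c/ρ_m = e (ρ_m − ρ_c)/ρ_m.
e = Δ ρ_m/(ρ_m − ρ_c) = 0.8268 km × 3200/440 = 6.01 km.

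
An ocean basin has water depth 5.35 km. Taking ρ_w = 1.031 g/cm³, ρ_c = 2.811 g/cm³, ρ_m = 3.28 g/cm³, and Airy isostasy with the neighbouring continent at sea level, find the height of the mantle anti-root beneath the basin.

20.3 km

Balancing pressure at the compensation depth: replacing crust with seawater at the top is compensated by replacing crust with mantle at the base: d (ρ_c − ρ_w) = a (ρ_m − ρ_c).
a = d (ρ_c − ρ_w)/(ρ_m − ρ_c) = 5.35 km × 1.78/0.469 = 20.3 km.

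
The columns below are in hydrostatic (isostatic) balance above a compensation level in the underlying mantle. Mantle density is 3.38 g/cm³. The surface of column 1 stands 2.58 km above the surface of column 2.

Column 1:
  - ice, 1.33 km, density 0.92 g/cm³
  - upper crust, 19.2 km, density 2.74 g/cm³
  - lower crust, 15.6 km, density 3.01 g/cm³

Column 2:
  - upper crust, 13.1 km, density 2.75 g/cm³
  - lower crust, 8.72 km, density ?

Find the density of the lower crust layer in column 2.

Take the compensation level at the base of the deeper column (depth z_c below the surface of column 1) and equate Σ ρ_i t_i down to z_c; mantle fills any gap and the z_c terms cancel.
Column 1: 1.33×0.92 + 19.2×2.74 + 15.6×3.01 + (z_c − 36.13)×3.38
Column 2: 2.58×0 + 13.1×2.75 + 8.72×ρ + (z_c − 2.58 − 21.82)×3.38
The z_c×3.38 term appears on both sides and cancels. Collect the known terms of each column as K = Σ(ρt)_known − 3.38 × (depth of known layers): K_1 = 100.7876 − 3.38×36.13 = −21.3318; K_2 = 36.025 − 3.38×(2.58 + 21.82) = −46.447.
Balance: K_1 = K_2 + 8.72×ρ, so ρ = (K_1 − K_2)/8.72 = 25.1152/8.72 = 2.88 g/cm³.

2.88 g/cm³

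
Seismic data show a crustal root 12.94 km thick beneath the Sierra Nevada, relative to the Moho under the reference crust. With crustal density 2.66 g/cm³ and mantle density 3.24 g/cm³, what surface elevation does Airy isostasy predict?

2.82 km

By Archimedes' principle applied to the lithosphere: ρ_c h = (ρ_m − ρ_c) r.
h = r (ρ_m − ρ_c) / ρ_c = 12.94 km × (3.24 − 2.66) / 2.66 = 2.82 km.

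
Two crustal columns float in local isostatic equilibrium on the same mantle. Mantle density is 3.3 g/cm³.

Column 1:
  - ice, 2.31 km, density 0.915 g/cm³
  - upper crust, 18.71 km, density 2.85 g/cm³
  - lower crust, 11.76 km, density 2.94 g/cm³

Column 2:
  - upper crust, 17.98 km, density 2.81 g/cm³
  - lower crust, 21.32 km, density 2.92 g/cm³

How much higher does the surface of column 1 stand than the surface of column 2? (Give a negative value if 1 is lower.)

0.379 km

For any compensation level in the mantle, the mantle terms cancel and isostasy reduces to e = (Σt_1 − Σt_2) − (Σ(ρt)_1 − Σ(ρt)_2) / ρ_m.
Σt_1 = 32.78 km; Σt_2 = 39.3 km; Σ(ρt)_1 = 90.01155; Σ(ρt)_2 = 112.7782 (in km·g/cm³).
e = (32.78 − 39.3) − (90.01155 − 112.7782) / 3.3 = 0.379 km.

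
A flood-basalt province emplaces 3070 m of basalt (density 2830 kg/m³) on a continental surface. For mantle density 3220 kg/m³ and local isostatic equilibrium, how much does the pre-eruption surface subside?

2700 m

Subaerial loading: s = t ρ_load / ρ_m.
s = 3070 m × 2830/3220 = 2700 m.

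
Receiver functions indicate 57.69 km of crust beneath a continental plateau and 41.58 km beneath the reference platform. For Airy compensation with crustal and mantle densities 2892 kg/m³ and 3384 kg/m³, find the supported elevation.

2.34 km

Excess crust Δ = 57.69 km − 41.58 km = 16.11 km, split between elevation h and root r with h + r = Δ.
Airy balance ρ_c h = (ρ_m − ρ_c) r gives r = h ρ_c/(ρ_m − ρ_c), so h (1 + ρ_c/(ρ_m − ρ_c)) = Δ, i.e. h = Δ (ρ_m − ρ_c)/ρ_m.
h = 16.11 km × 492/3384 = 2.34 km.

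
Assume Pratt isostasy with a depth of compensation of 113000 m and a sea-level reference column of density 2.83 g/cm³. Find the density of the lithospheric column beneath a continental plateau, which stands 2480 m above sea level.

2.77 g/cm³

Pratt balance: ρ_ref D = ρ (D + h).
ρ = ρ_ref D/(D + h) = 2.83 × 113000 m/(113000 m + 2480 m) = 2.77 g/cm³.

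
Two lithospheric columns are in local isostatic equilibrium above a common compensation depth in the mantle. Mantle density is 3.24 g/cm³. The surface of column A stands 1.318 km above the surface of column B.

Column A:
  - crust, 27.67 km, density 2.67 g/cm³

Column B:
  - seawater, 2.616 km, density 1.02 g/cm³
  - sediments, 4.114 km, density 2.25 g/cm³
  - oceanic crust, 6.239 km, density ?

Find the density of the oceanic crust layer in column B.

Take the compensation level at the base of the deeper column (depth z_c below the surface of column A) and equate Σ ρ_i t_i down to z_c; mantle fills any gap and the z_c terms cancel.
Column A: 27.67×2.67 + (z_c − 27.67)×3.24
Column B: 1.318×0 + 2.616×1.02 + 4.114×2.25 + 6.239×ρ + (z_c − 1.318 − 12.969)×3.24
The z_c×3.24 term appears on both sides and cancels. Collect the known terms of each column as K = Σ(ρt)_known − 3.24 × (depth of known layers): K_A = 73.8789 − 3.24×27.67 = −15.7719; K_B = 11.92482 − 3.24×(1.318 + 12.969) = −34.36506.
Balance: K_A = K_B + 6.239×ρ, so ρ = (K_A − K_B)/6.239 = 18.5932/6.239 = 2.98 g/cm³.

2.98 g/cm³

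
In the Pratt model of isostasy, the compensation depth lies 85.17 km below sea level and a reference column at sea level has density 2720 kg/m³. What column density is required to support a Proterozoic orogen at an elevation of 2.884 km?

Pratt balance: ρ_ref D = ρ (D + h).
ρ = ρ_ref D/(D + h) = 2720 × 85.17 km/(85.17 km + 2.884 km) = 2630 kg/m³.

2630 kg/m³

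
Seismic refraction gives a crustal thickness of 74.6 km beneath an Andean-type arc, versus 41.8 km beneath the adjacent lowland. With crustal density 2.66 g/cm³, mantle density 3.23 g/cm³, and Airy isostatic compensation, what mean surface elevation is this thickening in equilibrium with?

Excess crust Δ = 74.6 km − 41.8 km = 32.8 km, split between elevation h and root r with h + r = Δ.
Airy balance ρ_c h = (ρ_m − ρ_c) r gives r = h ρ_c/(ρ_m − ρ_c), so h (1 + ρ_c/(ρ_m − ρ_c)) = Δ, i.e. h = Δ (ρ_m − ρ_c)/ρ_m.
h = 32.8 km × 0.57/3.23 = 5.79 km.

5.79 km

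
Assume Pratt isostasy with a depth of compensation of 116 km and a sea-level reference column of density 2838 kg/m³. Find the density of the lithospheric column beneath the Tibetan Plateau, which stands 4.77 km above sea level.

Pratt balance: ρ_ref D = ρ (D + h).
ρ = ρ_ref D/(D + h) = 2838 × 116 km/(116 km + 4.77 km) = 2730 kg/m³.

2730 kg/m³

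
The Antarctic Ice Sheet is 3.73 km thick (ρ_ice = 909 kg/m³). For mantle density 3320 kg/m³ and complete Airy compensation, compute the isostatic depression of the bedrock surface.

1.02 km

In Airy isostatic equilibrium: the ice load ρ_ice t is balanced by mantle displaced below, ρ_m s.
s = t ρ_ice / ρ_m = 3.73 km × 909/3320 = 1.02 km.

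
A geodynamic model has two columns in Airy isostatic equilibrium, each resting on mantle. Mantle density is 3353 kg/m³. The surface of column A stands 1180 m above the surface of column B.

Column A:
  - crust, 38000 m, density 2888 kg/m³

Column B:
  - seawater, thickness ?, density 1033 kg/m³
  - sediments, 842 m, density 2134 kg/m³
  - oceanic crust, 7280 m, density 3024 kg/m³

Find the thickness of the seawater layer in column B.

4440 m

Take the compensation level at the base of the deeper column (depth z_c below the surface of column A) and equate Σ ρ_i t_i down to z_c; mantle fills any gap and the z_c terms cancel.
Column A: 38000×2888 + (z_c − 38000)×3353
Column B: 1180×0 + x×1033 + 842×2134 + 7280×3024 + (z_c − 1180 − 8122 − x)×3353
The z_c×3353 term appears on both sides and cancels. Collect the known terms of each column as K = Σ(ρt)_known − 3353 × (depth of known layers): K_A = 109744000 − 3353×38000 = −17670000; K_B = 23811548 − 3353×(1180 + 8122) = −7378058.
Balance: K_A = K_B − x×(3353 − 1033), so x = (K_B − K_A)/(3353 − 1033) = 10291900/2320 = 4440 m.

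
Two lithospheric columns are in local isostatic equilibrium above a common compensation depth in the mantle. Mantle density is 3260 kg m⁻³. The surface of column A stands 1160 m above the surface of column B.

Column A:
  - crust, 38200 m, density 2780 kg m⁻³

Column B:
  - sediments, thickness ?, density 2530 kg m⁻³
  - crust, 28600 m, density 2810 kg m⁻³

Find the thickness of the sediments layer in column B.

Take the compensation level at the base of the deeper column (depth z_c below the surface of column A) and equate Σ ρ_i t_i down to z_c; mantle fills any gap and the z_c terms cancel.
Column A: 38200×2780 + (z_c − 38200)×3260
Column B: 1160×0 + x×2530 + 28600×2810 + (z_c − 1160 − 28600 − x)×3260
The z_c×3260 term appears on both sides and cancels. Collect the known terms of each column as K = Σ(ρt)_known − 3260 × (depth of known layers): K_A = 106196000 − 3260×38200 = −18336000; K_B = 80366000 − 3260×(1160 + 28600) = −16651600.
Balance: K_A = K_B − x×(3260 − 2530), so x = (K_B − K_A)/(3260 − 2530) = 1684400/730 = 2310 m.

2310 m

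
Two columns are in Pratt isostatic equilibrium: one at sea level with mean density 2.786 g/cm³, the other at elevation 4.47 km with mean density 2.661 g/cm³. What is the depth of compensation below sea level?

95.2 km

ρ_ref D = ρ (D + h) → D (ρ_ref − ρ) = ρ h.
D = ρ h/(ρ_ref − ρ) = 2.661 × 4.47 km/(2.786 − 2.661) = 95.2 km.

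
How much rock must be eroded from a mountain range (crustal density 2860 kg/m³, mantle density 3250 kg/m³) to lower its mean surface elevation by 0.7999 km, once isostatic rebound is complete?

6.67 km

Net drop Δ = e − u = e − e ρ_c/ρ_m = e (ρ_m − ρ_c)/ρ_m.
e = Δ ρ_m/(ρ_m − ρ_c) = 0.7999 km × 3250/390 = 6.67 km.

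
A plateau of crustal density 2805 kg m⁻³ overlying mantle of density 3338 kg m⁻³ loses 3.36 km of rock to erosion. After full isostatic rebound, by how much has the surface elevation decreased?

0.537 km

Rebound u = e ρ_c/ρ_m = 3.36 km × 2805/3338 = 2.823 km.
Net surface drop = e − u = 3.36 km − 2.823 km = e (ρ_m − ρ_c)/ρ_m = 0.537 km.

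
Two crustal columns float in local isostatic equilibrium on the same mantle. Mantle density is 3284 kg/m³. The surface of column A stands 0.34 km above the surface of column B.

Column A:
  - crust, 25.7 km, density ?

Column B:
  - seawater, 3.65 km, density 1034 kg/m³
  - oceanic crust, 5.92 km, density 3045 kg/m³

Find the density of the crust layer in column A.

2870 kg/m³

Take the compensation level at the base of the deeper column (depth z_c below the surface of column A) and equate Σ ρ_i t_i down to z_c; mantle fills any gap and the z_c terms cancel.
Column A: 25.7×ρ + (z_c − 25.7)×3284
Column B: 0.34×0 + 3.65×1034 + 5.92×3045 + (z_c − 0.34 − 9.57)×3284
The z_c×3284 term appears on both sides and cancels. Collect the known terms of each column as K = Σ(ρt)_known − 3284 × (depth of known layers): K_A = 0 − 3284×25.7 = −84398.8; K_B = 21800.5 − 3284×(0.34 + 9.57) = −10743.94.
Balance: K_A + 25.7×ρ = K_B, so ρ = (K_B − K_A)/25.7 = 73654.9/25.7 = 2870 kg/m³.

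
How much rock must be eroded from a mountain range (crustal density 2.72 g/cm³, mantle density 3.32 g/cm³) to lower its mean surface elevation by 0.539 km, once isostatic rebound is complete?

Net drop Δ = e − u = e − e ρ_c/ρ_m = e (ρ_m − ρ_c)/ρ_m.
e = Δ ρ_m/(ρ_m − ρ_c) = 0.539 km × 3.32/0.6 = 2.98 km.

2.98 km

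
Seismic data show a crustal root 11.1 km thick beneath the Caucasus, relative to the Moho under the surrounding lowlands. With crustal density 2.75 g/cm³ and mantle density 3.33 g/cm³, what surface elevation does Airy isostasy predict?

2.34 km

Balancing pressure at the compensation depth: ρ_c h = (ρ_m − ρ_c) r.
h = r (ρ_m − ρ_c) / ρ_c = 11.1 km × (3.33 − 2.75) / 2.75 = 2.34 km.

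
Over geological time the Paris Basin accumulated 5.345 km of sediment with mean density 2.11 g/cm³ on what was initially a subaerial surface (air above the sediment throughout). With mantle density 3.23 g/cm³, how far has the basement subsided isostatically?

Subaerial load: s = t ρ_sed / ρ_m = 5.345 km × 2.11/3.23 = 3.49 km.

3.49 km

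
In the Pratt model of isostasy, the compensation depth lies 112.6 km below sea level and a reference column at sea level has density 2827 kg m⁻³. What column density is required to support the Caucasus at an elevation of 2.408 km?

2770 kg m⁻³

Pratt balance: ρ_ref D = ρ (D + h).
ρ = ρ_ref D/(D + h) = 2827 × 112.6 km/(112.6 km + 2.408 km) = 2770 kg m⁻³.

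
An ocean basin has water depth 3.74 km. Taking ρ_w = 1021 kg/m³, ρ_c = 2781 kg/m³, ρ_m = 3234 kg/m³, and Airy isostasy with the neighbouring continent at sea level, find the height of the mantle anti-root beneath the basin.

14.5 km

Isostatic balance requires: replacing crust with seawater at the top is compensated by replacing crust with mantle at the base: d (ρ_c − ρ_w) = a (ρ_m − ρ_c).
a = d (ρ_c − ρ_w)/(ρ_m − ρ_c) = 3.74 km × 1760/453 = 14.5 km.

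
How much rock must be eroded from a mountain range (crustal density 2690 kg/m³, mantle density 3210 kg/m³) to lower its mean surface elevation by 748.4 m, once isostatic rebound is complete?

Net drop Δ = e − u = e − e ρ_c/ρ_m = e (ρ_m − ρ_c)/ρ_m.
e = Δ ρ_m/(ρ_m − ρ_c) = 748.4 m × 3210/520 = 4620 m.

4620 m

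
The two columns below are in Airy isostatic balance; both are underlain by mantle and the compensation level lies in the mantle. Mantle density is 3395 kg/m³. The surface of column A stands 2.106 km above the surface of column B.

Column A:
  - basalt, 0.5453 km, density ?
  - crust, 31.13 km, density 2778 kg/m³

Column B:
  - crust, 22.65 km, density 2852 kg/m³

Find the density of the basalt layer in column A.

2950 kg/m³

Take the compensation level at the base of the deeper column (depth z_c below the surface of column A) and equate Σ ρ_i t_i down to z_c; mantle fills any gap and the z_c terms cancel.
Column A: 0.5453×ρ + 31.13×2778 + (z_c − 31.6753)×3395
Column B: 2.106×0 + 22.65×2852 + (z_c − 2.106 − 22.65)×3395
The z_c×3395 term appears on both sides and cancels. Collect the known terms of each column as K = Σ(ρt)_known − 3395 × (depth of known layers): K_A = 86479.14 − 3395×31.6753 = −21058.5035; K_B = 64597.8 − 3395×(2.106 + 22.65) = −19448.82.
Balance: K_A + 0.5453×ρ = K_B, so ρ = (K_B − K_A)/0.5453 = 1609.68/0.5453 = 2950 kg/m³.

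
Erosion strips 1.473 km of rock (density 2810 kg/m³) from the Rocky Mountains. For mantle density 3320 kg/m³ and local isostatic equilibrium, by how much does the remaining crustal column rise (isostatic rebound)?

Unloading: uplift u = e ρ_c/ρ_m = 1.473 km × 2810/3320 = 1.25 km.

1.25 km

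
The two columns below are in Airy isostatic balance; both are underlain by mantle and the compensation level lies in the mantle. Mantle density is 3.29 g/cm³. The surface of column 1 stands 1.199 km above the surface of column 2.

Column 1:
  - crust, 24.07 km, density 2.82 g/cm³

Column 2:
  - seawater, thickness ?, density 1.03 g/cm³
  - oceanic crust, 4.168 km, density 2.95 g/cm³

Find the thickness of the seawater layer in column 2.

Take the compensation level at the base of the deeper column (depth z_c below the surface of column 1) and equate Σ ρ_i t_i down to z_c; mantle fills any gap and the z_c terms cancel.
Column 1: 24.07×2.82 + (z_c − 24.07)×3.29
Column 2: 1.199×0 + x×1.03 + 4.168×2.95 + (z_c − 1.199 − 4.168 − x)×3.29
The z_c×3.29 term appears on both sides and cancels. Collect the known terms of each column as K = Σ(ρt)_known − 3.29 × (depth of known layers): K_1 = 67.8774 − 3.29×24.07 = −11.3129; K_2 = 12.2956 − 3.29×(1.199 + 4.168) = −5.36183.
Balance: K_1 = K_2 − x×(3.29 − 1.03), so x = (K_2 − K_1)/(3.29 − 1.03) = 5.95107/2.26 = 2.63 km.

2.63 km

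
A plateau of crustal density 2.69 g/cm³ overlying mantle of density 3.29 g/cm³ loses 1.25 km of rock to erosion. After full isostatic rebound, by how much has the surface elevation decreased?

0.228 km

Rebound u = e ρ_c/ρ_m = 1.25 km × 2.69/3.29 = 1.022 km.
Net surface drop = e − u = 1.25 km − 1.022 km = e (ρ_m − ρ_c)/ρ_m = 0.228 km.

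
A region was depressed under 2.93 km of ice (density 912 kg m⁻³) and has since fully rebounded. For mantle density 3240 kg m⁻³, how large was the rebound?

Removing the load lets mantle flow back in; uplift u satisfies ρ_ice t = ρ_m u.
u = t ρ_ice/ρ_m = 2.93 km × 912/3240 = 0.825 km.

0.825 km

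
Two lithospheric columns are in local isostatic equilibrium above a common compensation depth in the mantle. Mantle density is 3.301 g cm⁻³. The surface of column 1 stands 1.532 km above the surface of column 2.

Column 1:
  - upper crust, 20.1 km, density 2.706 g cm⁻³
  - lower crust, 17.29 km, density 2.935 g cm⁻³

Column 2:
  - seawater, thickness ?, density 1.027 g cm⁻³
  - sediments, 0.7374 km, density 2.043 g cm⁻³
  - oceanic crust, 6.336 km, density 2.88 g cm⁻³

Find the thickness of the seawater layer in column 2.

Take the compensation level at the base of the deeper column (depth z_c below the surface of column 1) and equate Σ ρ_i t_i down to z_c; mantle fills any gap and the z_c terms cancel.
Column 1: 20.1×2.706 + 17.29×2.935 + (z_c − 37.39)×3.301
Column 2: 1.532×0 + x×1.027 + 0.7374×2.043 + 6.336×2.88 + (z_c − 1.532 − 7.0734 − x)×3.301
The z_c×3.301 term appears on both sides and cancels. Collect the known terms of each column as K = Σ(ρt)_known − 3.301 × (depth of known layers): K_1 = 105.13675 − 3.301×37.39 = −18.28764; K_2 = 19.7541882 − 3.301×(1.532 + 7.0734) = −8.6522372.
Balance: K_1 = K_2 − x×(3.301 − 1.027), so x = (K_2 − K_1)/(3.301 − 1.027) = 9.6354/2.274 = 4.24 km.

4.24 km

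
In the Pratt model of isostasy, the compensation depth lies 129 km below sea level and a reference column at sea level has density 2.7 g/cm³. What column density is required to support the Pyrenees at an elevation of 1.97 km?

Pratt balance: ρ_ref D = ρ (D + h).
ρ = ρ_ref D/(D + h) = 2.7 × 129 km/(129 km + 1.97 km) = 2.66 g/cm³.

2.66 g/cm³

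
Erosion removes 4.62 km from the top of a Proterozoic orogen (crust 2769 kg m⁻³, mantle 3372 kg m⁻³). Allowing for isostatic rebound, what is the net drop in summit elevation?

0.826 km

Rebound u = e ρ_c/ρ_m = 4.62 km × 2769/3372 = 3.794 km.
Net surface drop = e − u = 4.62 km − 3.794 km = e (ρ_m − ρ_c)/ρ_m = 0.826 km.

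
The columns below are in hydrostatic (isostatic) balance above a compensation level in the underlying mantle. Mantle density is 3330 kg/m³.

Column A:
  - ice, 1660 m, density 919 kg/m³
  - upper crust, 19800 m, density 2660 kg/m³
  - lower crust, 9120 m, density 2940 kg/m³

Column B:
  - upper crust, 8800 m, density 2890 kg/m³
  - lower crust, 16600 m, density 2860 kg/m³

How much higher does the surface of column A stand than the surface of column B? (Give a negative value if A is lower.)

2750 m

For any compensation level in the mantle, the mantle terms cancel and isostasy reduces to e = (Σt_A − Σt_B) − (Σ(ρt)_A − Σ(ρt)_B) / ρ_m.
Σt_A = 30580 m; Σt_B = 25400 m; Σ(ρt)_A = 81006340; Σ(ρt)_B = 72908000 (in m·kg/m³).
e = (30580 − 25400) − (81006340 − 72908000) / 3330 = 2750 m.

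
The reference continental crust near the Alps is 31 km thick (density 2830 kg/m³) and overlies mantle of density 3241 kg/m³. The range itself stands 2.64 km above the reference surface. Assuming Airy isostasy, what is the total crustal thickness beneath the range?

Root depth r = h ρ_c / (ρ_m − ρ_c) = 2.64 km × 2830 / 411 = 18.18 km.
Total thickness = T + h + r = 31 km + 2.64 km + 18.18 km = 51.8 km.

51.8 km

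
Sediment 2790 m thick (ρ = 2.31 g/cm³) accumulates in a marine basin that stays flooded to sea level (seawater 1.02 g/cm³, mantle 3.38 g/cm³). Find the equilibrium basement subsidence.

Submarine loading: the sediment displaces seawater, and the subsidence is in turn flooded, so s (ρ_m − ρ_w) = t (ρ_sed − ρ_w).
s = 2790 m × (2.31 − 1.02) / (3.38 − 1.02) = 1530 m.

1530 m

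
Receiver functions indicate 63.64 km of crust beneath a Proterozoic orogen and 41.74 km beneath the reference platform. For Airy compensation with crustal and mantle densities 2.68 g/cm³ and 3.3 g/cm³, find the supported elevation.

Excess crust Δ = 63.64 km − 41.74 km = 21.9 km, split between elevation h and root r with h + r = Δ.
Airy balance ρ_c h = (ρ_m − ρ_c) r gives r = h ρ_c/(ρ_m − ρ_c), so h (1 + ρ_c/(ρ_m − ρ_c)) = Δ, i.e. h = Δ (ρ_m − ρ_c)/ρ_m.
h = 21.9 km × 0.62/3.3 = 4.11 km.

4.11 km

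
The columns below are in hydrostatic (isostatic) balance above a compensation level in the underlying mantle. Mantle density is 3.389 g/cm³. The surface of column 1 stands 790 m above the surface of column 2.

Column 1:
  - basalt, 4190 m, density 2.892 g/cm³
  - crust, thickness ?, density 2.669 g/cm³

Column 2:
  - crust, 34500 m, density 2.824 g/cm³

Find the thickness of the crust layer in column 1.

Take the compensation level at the base of the deeper column (depth z_c below the surface of column 1) and equate Σ ρ_i t_i down to z_c; mantle fills any gap and the z_c terms cancel.
Column 1: 4190×2.892 + x×2.669 + (z_c − 4190 − x)×3.389
Column 2: 790×0 + 34500×2.824 + (z_c − 790 − 34500)×3.389
The z_c×3.389 term appears on both sides and cancels. Collect the known terms of each column as K = Σ(ρt)_known − 3.389 × (depth of known layers): K_1 = 12117.48 − 3.389×4190 = −2082.43; K_2 = 97428 − 3.389×(790 + 34500) = −22169.81.
Balance: K_1 − x×(3.389 − 2.669) = K_2, so x = (K_1 − K_2)/(3.389 − 2.669) = 20087.4/0.72 = 27900 m.

27900 m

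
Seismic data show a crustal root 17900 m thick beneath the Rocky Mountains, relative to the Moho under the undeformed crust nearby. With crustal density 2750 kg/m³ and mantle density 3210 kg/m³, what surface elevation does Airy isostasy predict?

2990 m

In Airy isostatic equilibrium: ρ_c h = (ρ_m − ρ_c) r.
h = r (ρ_m − ρ_c) / ρ_c = 17900 m × (3210 − 2750) / 2750 = 2990 m.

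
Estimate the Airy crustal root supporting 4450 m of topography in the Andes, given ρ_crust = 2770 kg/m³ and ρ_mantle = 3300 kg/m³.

Balancing pressure at the compensation depth: the weight of the topography is balanced by the buoyancy of the root, ρ_c h = (ρ_m − ρ_c) r.
r = h · ρ_c / (ρ_m − ρ_c) = 4450 m × 2770 / (3300 − 2770) = 23300 m.

23300 m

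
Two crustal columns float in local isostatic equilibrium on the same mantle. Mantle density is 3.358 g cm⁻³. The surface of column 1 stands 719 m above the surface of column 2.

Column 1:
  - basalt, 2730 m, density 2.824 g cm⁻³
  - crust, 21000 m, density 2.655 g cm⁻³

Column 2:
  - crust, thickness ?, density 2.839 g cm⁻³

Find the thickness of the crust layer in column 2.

Take the compensation level at the base of the deeper column (depth z_c below the surface of column 1) and equate Σ ρ_i t_i down to z_c; mantle fills any gap and the z_c terms cancel.
Column 1: 2730×2.824 + 21000×2.655 + (z_c − 23730)×3.358
Column 2: 719×0 + x×2.839 + (z_c − 719 − 0 − x)×3.358
The z_c×3.358 term appears on both sides and cancels. Collect the known terms of each column as K = Σ(ρt)_known − 3.358 × (depth of known layers): K_1 = 63464.52 − 3.358×23730 = −16220.82; K_2 = 0 − 3.358×(719 + 0) = −2414.402.
Balance: K_1 = K_2 − x×(3.358 − 2.839), so x = (K_2 − K_1)/(3.358 − 2.839) = 13806.4/0.519 = 26600 m.

26600 m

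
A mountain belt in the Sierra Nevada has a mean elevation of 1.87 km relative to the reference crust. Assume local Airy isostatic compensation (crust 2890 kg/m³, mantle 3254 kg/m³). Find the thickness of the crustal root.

In Airy isostatic equilibrium: the weight of the topography is balanced by the buoyancy of the root, ρ_c h = (ρ_m − ρ_c) r.
r = h · ρ_c / (ρ_m − ρ_c) = 1.87 km × 2890 / (3254 − 2890) = 14.8 km.

14.8 km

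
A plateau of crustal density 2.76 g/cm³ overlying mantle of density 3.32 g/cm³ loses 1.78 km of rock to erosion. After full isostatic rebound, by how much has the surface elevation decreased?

Rebound u = e ρ_c/ρ_m = 1.78 km × 2.76/3.32 = 1.48 km.
Net surface drop = e − u = 1.78 km − 1.48 km = e (ρ_m − ρ_c)/ρ_m = 0.3 km.

0.3 km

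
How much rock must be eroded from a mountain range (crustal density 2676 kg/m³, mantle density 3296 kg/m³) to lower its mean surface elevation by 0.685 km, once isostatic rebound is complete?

3.64 km

Net drop Δ = e − u = e − e ρ_c/ρ_m = e (ρ_m − ρ_c)/ρ_m.
e = Δ ρ_m/(ρ_m − ρ_c) = 0.685 km × 3296/620 = 3.64 km.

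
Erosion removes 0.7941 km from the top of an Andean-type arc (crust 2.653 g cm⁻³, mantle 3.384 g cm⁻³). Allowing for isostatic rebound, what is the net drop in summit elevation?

0.172 km

Rebound u = e ρ_c/ρ_m = 0.7941 km × 2.653/3.384 = 0.6226 km.
Net surface drop = e − u = 0.7941 km − 0.6226 km = e (ρ_m − ρ_c)/ρ_m = 0.172 km.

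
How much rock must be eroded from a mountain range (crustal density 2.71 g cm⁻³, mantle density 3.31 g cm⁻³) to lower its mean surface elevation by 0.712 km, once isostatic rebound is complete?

Net drop Δ = e − u = e − e ρ_c/ρ_m = e (ρ_m − ρ_c)/ρ_m.
e = Δ ρ_m/(ρ_m − ρ_c) = 0.712 km × 3.31/0.6 = 3.93 km.

3.93 km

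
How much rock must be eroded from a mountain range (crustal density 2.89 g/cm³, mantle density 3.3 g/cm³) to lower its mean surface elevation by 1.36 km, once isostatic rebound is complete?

Net drop Δ = e − u = e − e ρ_c/ρ_m = e (ρ_m − ρ_c)/ρ_m.
e = Δ ρ_m/(ρ_m − ρ_c) = 1.36 km × 3.3/0.41 = 10.9 km.

10.9 km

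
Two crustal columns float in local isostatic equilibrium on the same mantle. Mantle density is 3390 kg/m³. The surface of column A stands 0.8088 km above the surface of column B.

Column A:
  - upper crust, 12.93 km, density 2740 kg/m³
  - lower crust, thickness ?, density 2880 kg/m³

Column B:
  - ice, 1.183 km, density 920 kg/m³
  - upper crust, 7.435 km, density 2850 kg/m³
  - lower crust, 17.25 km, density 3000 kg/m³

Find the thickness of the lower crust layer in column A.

Take the compensation level at the base of the deeper column (depth z_c below the surface of column A) and equate Σ ρ_i t_i down to z_c; mantle fills any gap and the z_c terms cancel.
Column A: 12.93×2740 + x×2880 + (z_c − 12.93 − x)×3390
Column B: 0.8088×0 + 1.183×920 + 7.435×2850 + 17.25×3000 + (z_c − 0.8088 − 25.868)×3390
The z_c×3390 term appears on both sides and cancels. Collect the known terms of each column as K = Σ(ρt)_known − 3390 × (depth of known layers): K_A = 35428.2 − 3390×12.93 = −8404.5; K_B = 74028.11 − 3390×(0.8088 + 25.868) = −16406.242.
Balance: K_A − x×(3390 − 2880) = K_B, so x = (K_A − K_B)/(3390 − 2880) = 8001.74/510 = 15.7 km.

15.7 km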